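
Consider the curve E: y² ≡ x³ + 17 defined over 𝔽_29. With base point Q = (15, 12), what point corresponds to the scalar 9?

Double-and-add on 9 = (1001)₂. Start with Q = (15, 12) for the leading 1-bit.
double: tangent at (15, 12): λ = (3·15² + 0)/(2·12) ≡ 8/24. 24⁻¹ ≡ 23 (mod 29), so λ ≡ 8·23 ≡ 10.
  x = λ² - 15 - 15 = 100 - 30 ≡ 12; y = λ·(15 - 12) - 12 ≡ 18. → (12, 18)
double: tangent at (12, 18): λ = (3·12² + 0)/(2·18) ≡ 26/7. 7⁻¹ ≡ 25 (mod 29), so λ ≡ 26·25 ≡ 12.
  x = λ² - 12 - 12 = 144 - 24 ≡ 4; y = λ·(12 - 4) - 18 ≡ 20. → (4, 20)
double: tangent at (4, 20): λ = (3·4² + 0)/(2·20) ≡ 19/11. 11⁻¹ ≡ 8 (mod 29) since 11·8 = 88 ≡ 1, so λ ≡ 19·8 ≡ 7.
  x = λ² - 4 - 4 = 49 - 8 ≡ 12; y = λ·(4 - 12) - 20 ≡ 11. → (12, 11)
add Q: (12, 11) + (15, 12). λ = (12 - 11)/(15 - 12) ≡ 1/3 mod 29. 3⁻¹ ≡ 10 (mod 29) since 3·10 = 30 ≡ 1, so λ ≡ 10.
  x = λ² - 12 - 15 = 100 - 27 ≡ 15; y = λ·(12 - 15) - 11 ≡ 17. → (15, 17)

(15, 17)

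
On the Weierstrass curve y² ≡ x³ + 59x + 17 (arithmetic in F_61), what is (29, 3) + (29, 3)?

tangent at (29, 3): λ = (3·29² + 59)/(2·3) ≡ 20/6. 6⁻¹ ≡ 51 (mod 61), so λ ≡ 20·51 ≡ 44.
  x = λ² - 29 - 29 = 1936 - 58 ≡ 48; y = λ·(29 - 48) - 3 ≡ 15. → (48, 15)

(48, 15)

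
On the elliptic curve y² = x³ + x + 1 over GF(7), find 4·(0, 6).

(0, 1)

Write G = (0, 6).
Repeated addition: build up to 4G.
2G: tangent at (0, 6): λ = (3·0² + 1)/(2·6) ≡ 1/5. 5⁻¹ ≡ 3 (mod 7), so λ ≡ 1·3 ≡ 3.
  x = λ² - 0 - 0 = 9 - 0 ≡ 2; y = λ·(0 - 2) - 6 ≡ 2. → (2, 2)
3G: (2, 2) + (0, 6). λ = (6 - 2)/(0 - 2) ≡ 4/5 mod 7. 5⁻¹ ≡ 3 (mod 7), so λ ≡ 5.
  x = λ² - 2 - 0 = 25 - 2 ≡ 2; y = λ·(2 - 2) - 2 ≡ 5. → (2, 5)
4G: (2, 5) + (0, 6). λ = (6 - 5)/(0 - 2) ≡ 1/5 mod 7. 5⁻¹ ≡ 3 (mod 7), so λ ≡ 3.
  x = λ² - 2 - 0 = 9 - 2 ≡ 0; y = λ·(2 - 0) - 5 ≡ 1. → (0, 1)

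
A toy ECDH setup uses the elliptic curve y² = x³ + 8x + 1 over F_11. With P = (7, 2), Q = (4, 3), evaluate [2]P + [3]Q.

First 2P:
Repeated addition: build up to 2P.
2P: tangent at (7, 2): λ = (3·7² + 8)/(2·2) ≡ 1/4. 4⁻¹ ≡ 3 (mod 11) since 4·3 = 12 ≡ 1, so λ ≡ 1·3 ≡ 3.
  x = λ² - 7 - 7 = 9 - 14 ≡ 6; y = λ·(7 - 6) - 2 ≡ 1. → (6, 1)
2P = (6, 1).
Next 3Q:
Repeated addition: build up to 3Q.
2Q: tangent at (4, 3): λ = (3·4² + 8)/(2·3) ≡ 1/6. 6⁻¹ ≡ 2 (mod 11), so λ ≡ 1·2 ≡ 2.
  x = λ² - 4 - 4 = 4 - 8 ≡ 7; y = λ·(4 - 7) - 3 ≡ 2. → (7, 2)
3Q: (7, 2) + (4, 3). λ = (3 - 2)/(4 - 7) ≡ 1/8 mod 11. 8⁻¹ ≡ 7 (mod 11) since 8·7 = 56 ≡ 1, so λ ≡ 7.
  x = λ² - 7 - 4 = 49 - 11 ≡ 5; y = λ·(7 - 5) - 2 ≡ 1. → (5, 1)
3Q = (5, 1).
Finally 2P + 3Q:
(6, 1) + (5, 1). λ = (1 - 1)/(5 - 6) ≡ 0/10 mod 11. 10⁻¹ ≡ 10 (mod 11), so λ ≡ 0.
  x = λ² - 6 - 5 = 0 - 11 ≡ 0; y = λ·(6 - 0) - 1 ≡ 10. → (0, 10)

(0, 10)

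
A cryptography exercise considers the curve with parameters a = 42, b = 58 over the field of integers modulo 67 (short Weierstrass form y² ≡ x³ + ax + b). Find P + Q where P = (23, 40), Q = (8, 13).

(58, 31)

(23, 40) + (8, 13). λ = (13 - 40)/(8 - 23) ≡ 40/52 mod 67. 52⁻¹ ≡ 58 (mod 67) since 52·58 = 3016 ≡ 1, so λ ≡ 42.
  x = λ² - 23 - 8 = 1764 - 31 ≡ 58; y = λ·(23 - 58) - 40 ≡ 31. → (58, 31)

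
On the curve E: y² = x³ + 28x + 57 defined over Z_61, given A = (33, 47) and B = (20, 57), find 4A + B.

First 4A:
Double-and-add on 4 = (100)₂. Start with A = (33, 47) for the leading 1-bit.
double: tangent at (33, 47): λ = (3·33² + 28)/(2·47) ≡ 1/33. 33⁻¹ ≡ 37 (mod 61) since 33·37 = 1221 ≡ 1, so λ ≡ 1·37 ≡ 37.
  x = λ² - 33 - 33 = 1369 - 66 ≡ 22; y = λ·(33 - 22) - 47 ≡ 55. → (22, 55)
double: tangent at (22, 55): λ = (3·22² + 28)/(2·55) ≡ 16/49. 49⁻¹ ≡ 5 (mod 61), so λ ≡ 16·5 ≡ 19.
  x = λ² - 22 - 22 = 361 - 44 ≡ 12; y = λ·(22 - 12) - 55 ≡ 13. → (12, 13)
4A = (12, 13).
Finally 4A + B:
(12, 13) + (20, 57). λ = (57 - 13)/(20 - 12) ≡ 44/8 mod 61. 8⁻¹ ≡ 23 (mod 61) since 8·23 = 184 ≡ 1, so λ ≡ 36.
  x = λ² - 12 - 20 = 1296 - 32 ≡ 44; y = λ·(12 - 44) - 13 ≡ 55. → (44, 55)

(44, 55)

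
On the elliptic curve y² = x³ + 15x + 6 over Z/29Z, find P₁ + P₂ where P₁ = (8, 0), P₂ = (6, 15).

(8, 0) + (6, 15). λ = (15 - 0)/(6 - 8) ≡ 15/27 mod 29. 27⁻¹ ≡ 14 (mod 29), so λ ≡ 7.
  x = λ² - 8 - 6 = 49 - 14 ≡ 6; y = λ·(8 - 6) - 0 ≡ 14. → (6, 14)

(6, 14)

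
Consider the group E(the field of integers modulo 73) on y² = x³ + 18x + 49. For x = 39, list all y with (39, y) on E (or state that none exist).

8, 65

x³ + 18x + 49 = 60070 ≡ 64 (mod 73).
Square roots of 64 mod 73: 8 and 65 (since 8² = 64 ≡ 64).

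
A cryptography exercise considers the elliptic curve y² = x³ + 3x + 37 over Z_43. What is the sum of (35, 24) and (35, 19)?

O

The two points share x = 35 and their y-coordinates satisfy 24 + 19 ≡ 0 (mod 43), so they are inverses. Their sum is ∞.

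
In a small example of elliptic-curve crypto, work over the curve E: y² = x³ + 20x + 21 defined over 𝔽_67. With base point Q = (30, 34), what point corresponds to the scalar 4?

O

Repeated addition: build up to 4Q.
2Q: tangent at (30, 34): λ = (3·30² + 20)/(2·34) ≡ 40/1. 1⁻¹ ≡ 1 (mod 67), so λ ≡ 40·1 ≡ 40.
  x = λ² - 30 - 30 = 1600 - 60 ≡ 66; y = λ·(30 - 66) - 34 ≡ 0. → (66, 0)
3Q: (66, 0) + (30, 34). λ = (34 - 0)/(30 - 66) ≡ 34/31 mod 67. 31⁻¹ ≡ 13 (mod 67), so λ ≡ 40.
  x = λ² - 66 - 30 = 1600 - 96 ≡ 30; y = λ·(66 - 30) - 0 ≡ 33. → (30, 33)
4Q: (30, 33) + (30, 34): same x and y₁ ≡ -y₂, so the sum is ∞.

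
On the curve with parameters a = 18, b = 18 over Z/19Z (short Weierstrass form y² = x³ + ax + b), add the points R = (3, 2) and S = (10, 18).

(3, 2) + (10, 18). λ = (18 - 2)/(10 - 3) ≡ 16/7 mod 19. 7⁻¹ ≡ 11 (mod 19), so λ ≡ 5.
  x = λ² - 3 - 10 = 25 - 13 ≡ 12; y = λ·(3 - 12) - 2 ≡ 10. → (12, 10)

(12, 10)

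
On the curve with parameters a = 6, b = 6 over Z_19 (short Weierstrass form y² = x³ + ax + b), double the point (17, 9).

(5, 3)

tangent at (17, 9): λ = (3·17² + 6)/(2·9) ≡ 18/18. 18⁻¹ ≡ 18 (mod 19) since 18·18 = 324 ≡ 1, so λ ≡ 18·18 ≡ 1.
  x = λ² - 17 - 17 = 1 - 34 ≡ 5; y = λ·(17 - 5) - 9 ≡ 3. → (5, 3)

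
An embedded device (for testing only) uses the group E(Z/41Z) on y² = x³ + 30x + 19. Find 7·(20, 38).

Write Q = (20, 38).
Double-and-add on 7 = (111)₂. Start with Q = (20, 38) for the leading 1-bit.
double: tangent at (20, 38): λ = (3·20² + 30)/(2·38) ≡ 0/35. 35⁻¹ ≡ 34 (mod 41), so λ ≡ 0·34 ≡ 0.
  x = λ² - 20 - 20 = 0 - 40 ≡ 1; y = λ·(20 - 1) - 38 ≡ 3. → (1, 3)
add Q: (1, 3) + (20, 38). λ = (38 - 3)/(20 - 1) ≡ 35/19 mod 41. 19⁻¹ ≡ 13 (mod 41), so λ ≡ 4.
  x = λ² - 1 - 20 = 16 - 21 ≡ 36; y = λ·(1 - 36) - 3 ≡ 21. → (36, 21)
double: tangent at (36, 21): λ = (3·36² + 30)/(2·21) ≡ 23/1. 1⁻¹ ≡ 1 (mod 41) since 1·1 = 1 ≡ 1, so λ ≡ 23·1 ≡ 23.
  x = λ² - 36 - 36 = 529 - 72 ≡ 6; y = λ·(36 - 6) - 21 ≡ 13. → (6, 13)
add Q: (6, 13) + (20, 38). λ = (38 - 13)/(20 - 6) ≡ 25/14 mod 41. 14⁻¹ ≡ 3 (mod 41), so λ ≡ 34.
  x = λ² - 6 - 20 = 1156 - 26 ≡ 23; y = λ·(6 - 23) - 13 ≡ 24. → (23, 24)

(23, 24)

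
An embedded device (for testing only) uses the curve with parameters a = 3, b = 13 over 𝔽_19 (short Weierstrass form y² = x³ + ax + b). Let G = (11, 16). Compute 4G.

(13, 8)

Repeated addition: build up to 4G.
2G: tangent at (11, 16): λ = (3·11² + 3)/(2·16) ≡ 5/13. 13⁻¹ ≡ 3 (mod 19), so λ ≡ 5·3 ≡ 15.
  x = λ² - 11 - 11 = 225 - 22 ≡ 13; y = λ·(11 - 13) - 16 ≡ 11. → (13, 11)
3G: (13, 11) + (11, 16). λ = (16 - 11)/(11 - 13) ≡ 5/17 mod 19. 17⁻¹ ≡ 9 (mod 19), so λ ≡ 7.
  x = λ² - 13 - 11 = 49 - 24 ≡ 6; y = λ·(13 - 6) - 11 ≡ 0. → (6, 0)
4G: (6, 0) + (11, 16). λ = (16 - 0)/(11 - 6) ≡ 16/5 mod 19. 5⁻¹ ≡ 4 (mod 19), so λ ≡ 7.
  x = λ² - 6 - 11 = 49 - 17 ≡ 13; y = λ·(6 - 13) - 0 ≡ 8. → (13, 8)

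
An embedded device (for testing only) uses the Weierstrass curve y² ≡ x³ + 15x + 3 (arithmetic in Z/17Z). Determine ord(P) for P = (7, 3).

2P: tangent at (7, 3): λ = (3·7² + 15)/(2·3) ≡ 9/6. 6⁻¹ ≡ 3 (mod 17), so λ ≡ 9·3 ≡ 10.
  x = λ² - 7 - 7 = 100 - 14 ≡ 1; y = λ·(7 - 1) - 3 ≡ 6. → (1, 6)
3P: (1, 6) + (7, 3). λ = (3 - 6)/(7 - 1) ≡ 14/6 mod 17. 6⁻¹ ≡ 3 (mod 17) since 6·3 = 18 ≡ 1, so λ ≡ 8.
  x = λ² - 1 - 7 = 64 - 8 ≡ 5; y = λ·(1 - 5) - 6 ≡ 13. → (5, 13)
4P: (5, 13) + (7, 3). λ = (3 - 13)/(7 - 5) ≡ 7/2 mod 17. 2⁻¹ ≡ 9 (mod 17), so λ ≡ 12.
  x = λ² - 5 - 7 = 144 - 12 ≡ 13; y = λ·(5 - 13) - 13 ≡ 10. → (13, 10)
5P: (13, 10) + (7, 3). λ = (3 - 10)/(7 - 13) ≡ 10/11 mod 17. 11⁻¹ ≡ 14 (mod 17) since 11·14 = 154 ≡ 1, so λ ≡ 4.
  x = λ² - 13 - 7 = 16 - 20 ≡ 13; y = λ·(13 - 13) - 10 ≡ 7. → (13, 7)
6P: (13, 7) + (7, 3). λ = (3 - 7)/(7 - 13) ≡ 13/11 mod 17. 11⁻¹ ≡ 14 (mod 17), so λ ≡ 12.
  x = λ² - 13 - 7 = 144 - 20 ≡ 5; y = λ·(13 - 5) - 7 ≡ 4. → (5, 4)
7P: (5, 4) + (7, 3). λ = (3 - 4)/(7 - 5) ≡ 16/2 mod 17. 2⁻¹ ≡ 9 (mod 17), so λ ≡ 8.
  x = λ² - 5 - 7 = 64 - 12 ≡ 1; y = λ·(5 - 1) - 4 ≡ 11. → (1, 11)
8P: (1, 11) + (7, 3). λ = (3 - 11)/(7 - 1) ≡ 9/6 mod 17. 6⁻¹ ≡ 3 (mod 17), so λ ≡ 10.
  x = λ² - 1 - 7 = 100 - 8 ≡ 7; y = λ·(1 - 7) - 11 ≡ 14. → (7, 14)
9P: (7, 14) + (7, 3): same x and y₁ ≡ -y₂, so the sum is O.
9P = O, so the order is 9.

9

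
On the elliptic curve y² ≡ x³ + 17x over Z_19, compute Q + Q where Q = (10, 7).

(5, 18)

tangent at (10, 7): λ = (3·10² + 17)/(2·7) ≡ 13/14. 14⁻¹ ≡ 15 (mod 19) since 14·15 = 210 ≡ 1, so λ ≡ 13·15 ≡ 5.
  x = λ² - 10 - 10 = 25 - 20 ≡ 5; y = λ·(10 - 5) - 7 ≡ 18. → (5, 18)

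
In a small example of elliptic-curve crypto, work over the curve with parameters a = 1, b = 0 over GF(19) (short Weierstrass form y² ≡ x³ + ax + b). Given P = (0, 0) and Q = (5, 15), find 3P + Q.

First 3P:
Repeated addition: build up to 3P.
2P: (0, 0) + (0, 0): same x and y₁ ≡ -y₂, so the sum is 𝒪.
3P: 𝒪 + (0, 0) = (0, 0) (identity).
3P = (0, 0).
Finally 3P + Q:
(0, 0) + (5, 15). λ = (15 - 0)/(5 - 0) ≡ 15/5 mod 19. 5⁻¹ ≡ 4 (mod 19), so λ ≡ 3.
  x = λ² - 0 - 5 = 9 - 5 ≡ 4; y = λ·(0 - 4) - 0 ≡ 7. → (4, 7)

(4, 7)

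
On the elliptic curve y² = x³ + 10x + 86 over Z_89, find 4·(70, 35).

(35, 71)

Write G = (70, 35).
Double-and-add on 4 = (100)₂. Start with G = (70, 35) for the leading 1-bit.
double: tangent at (70, 35): λ = (3·70² + 10)/(2·35) ≡ 25/70. 70⁻¹ ≡ 14 (mod 89), so λ ≡ 25·14 ≡ 83.
  x = λ² - 70 - 70 = 6889 - 140 ≡ 74; y = λ·(70 - 74) - 35 ≡ 78. → (74, 78)
double: tangent at (74, 78): λ = (3·74² + 10)/(2·78) ≡ 62/67. 67⁻¹ ≡ 4 (mod 89), so λ ≡ 62·4 ≡ 70.
  x = λ² - 74 - 74 = 4900 - 148 ≡ 35; y = λ·(74 - 35) - 78 ≡ 71. → (35, 71)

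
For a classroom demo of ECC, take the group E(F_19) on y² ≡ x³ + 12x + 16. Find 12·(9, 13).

Write Q = (9, 13).
Double-and-add on 12 = (1100)₂. Start with Q = (9, 13) for the leading 1-bit.
double: tangent at (9, 13): λ = (3·9² + 12)/(2·13) ≡ 8/7. 7⁻¹ ≡ 11 (mod 19), so λ ≡ 8·11 ≡ 12.
  x = λ² - 9 - 9 = 144 - 18 ≡ 12; y = λ·(9 - 12) - 13 ≡ 8. → (12, 8)
add Q: (12, 8) + (9, 13). λ = (13 - 8)/(9 - 12) ≡ 5/16 mod 19. 16⁻¹ ≡ 6 (mod 19), so λ ≡ 11.
  x = λ² - 12 - 9 = 121 - 21 ≡ 5; y = λ·(12 - 5) - 8 ≡ 12. → (5, 12)
double: tangent at (5, 12): λ = (3·5² + 12)/(2·12) ≡ 11/5. 5⁻¹ ≡ 4 (mod 19), so λ ≡ 11·4 ≡ 6.
  x = λ² - 5 - 5 = 36 - 10 ≡ 7; y = λ·(5 - 7) - 12 ≡ 14. → (7, 14)
double: tangent at (7, 14): λ = (3·7² + 12)/(2·14) ≡ 7/9. 9⁻¹ ≡ 17 (mod 19), so λ ≡ 7·17 ≡ 5.
  x = λ² - 7 - 7 = 25 - 14 ≡ 11; y = λ·(7 - 11) - 14 ≡ 4. → (11, 4)

(11, 4)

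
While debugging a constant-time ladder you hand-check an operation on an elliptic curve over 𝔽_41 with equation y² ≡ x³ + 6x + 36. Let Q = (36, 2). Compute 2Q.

(28, 37)

tangent at (36, 2): λ = (3·36² + 6)/(2·2) ≡ 40/4. 4⁻¹ ≡ 31 (mod 41), so λ ≡ 40·31 ≡ 10.
  x = λ² - 36 - 36 = 100 - 72 ≡ 28; y = λ·(36 - 28) - 2 ≡ 37. → (28, 37)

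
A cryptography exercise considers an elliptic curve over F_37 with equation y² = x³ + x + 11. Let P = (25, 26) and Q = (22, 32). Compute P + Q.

(25, 26) + (22, 32). λ = (32 - 26)/(22 - 25) ≡ 6/34 mod 37. 34⁻¹ ≡ 12 (mod 37) since 34·12 = 408 ≡ 1, so λ ≡ 35.
  x = λ² - 25 - 22 = 1225 - 47 ≡ 31; y = λ·(25 - 31) - 26 ≡ 23. → (31, 23)

(31, 23)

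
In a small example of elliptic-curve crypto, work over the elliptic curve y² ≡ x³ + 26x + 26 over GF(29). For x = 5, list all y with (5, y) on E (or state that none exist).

x³ + 26x + 26 = 281 ≡ 20 (mod 29).
Square roots of 20 mod 29: 7 and 22 (since 7² = 49 ≡ 20).

7, 22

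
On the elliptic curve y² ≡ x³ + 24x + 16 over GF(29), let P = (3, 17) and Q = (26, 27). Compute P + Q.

(3, 17) + (26, 27). λ = (27 - 17)/(26 - 3) ≡ 10/23 mod 29. 23⁻¹ ≡ 24 (mod 29) since 23·24 = 552 ≡ 1, so λ ≡ 8.
  x = λ² - 3 - 26 = 64 - 29 ≡ 6; y = λ·(3 - 6) - 17 ≡ 17. → (6, 17)

(6, 17)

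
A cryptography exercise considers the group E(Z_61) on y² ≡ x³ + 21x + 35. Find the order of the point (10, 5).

6

2P: tangent at (10, 5): λ = (3·10² + 21)/(2·5) ≡ 16/10. 10⁻¹ ≡ 55 (mod 61) since 10·55 = 550 ≡ 1, so λ ≡ 16·55 ≡ 26.
  x = λ² - 10 - 10 = 676 - 20 ≡ 46; y = λ·(10 - 46) - 5 ≡ 35. → (46, 35)
3P: (46, 35) + (10, 5). λ = (5 - 35)/(10 - 46) ≡ 31/25 mod 61. 25⁻¹ ≡ 22 (mod 61), so λ ≡ 11.
  x = λ² - 46 - 10 = 121 - 56 ≡ 4; y = λ·(46 - 4) - 35 ≡ 0. → (4, 0)
4P: (4, 0) + (10, 5). λ = (5 - 0)/(10 - 4) ≡ 5/6 mod 61. 6⁻¹ ≡ 51 (mod 61) since 6·51 = 306 ≡ 1, so λ ≡ 11.
  x = λ² - 4 - 10 = 121 - 14 ≡ 46; y = λ·(4 - 46) - 0 ≡ 26. → (46, 26)
5P: (46, 26) + (10, 5). λ = (5 - 26)/(10 - 46) ≡ 40/25 mod 61. 25⁻¹ ≡ 22 (mod 61) since 25·22 = 550 ≡ 1, so λ ≡ 26.
  x = λ² - 46 - 10 = 676 - 56 ≡ 10; y = λ·(46 - 10) - 26 ≡ 56. → (10, 56)
6P: (10, 56) + (10, 5): same x and y₁ ≡ -y₂, so the sum is the point at infinity.
6P = the point at infinity, so the order is 6.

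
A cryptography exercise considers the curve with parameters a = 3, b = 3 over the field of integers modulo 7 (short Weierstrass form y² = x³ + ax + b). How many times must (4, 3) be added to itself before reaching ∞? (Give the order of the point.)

2P: tangent at (4, 3): λ = (3·4² + 3)/(2·3) ≡ 2/6. 6⁻¹ ≡ 6 (mod 7) since 6·6 = 36 ≡ 1, so λ ≡ 2·6 ≡ 5.
  x = λ² - 4 - 4 = 25 - 8 ≡ 3; y = λ·(4 - 3) - 3 ≡ 2. → (3, 2)
3P: (3, 2) + (4, 3). λ = (3 - 2)/(4 - 3) ≡ 1/1 mod 7. 1⁻¹ ≡ 1 (mod 7), so λ ≡ 1.
  x = λ² - 3 - 4 = 1 - 7 ≡ 1; y = λ·(3 - 1) - 2 ≡ 0. → (1, 0)
4P: (1, 0) + (4, 3). λ = (3 - 0)/(4 - 1) ≡ 3/3 mod 7. 3⁻¹ ≡ 5 (mod 7), so λ ≡ 1.
  x = λ² - 1 - 4 = 1 - 5 ≡ 3; y = λ·(1 - 3) - 0 ≡ 5. → (3, 5)
5P: (3, 5) + (4, 3). λ = (3 - 5)/(4 - 3) ≡ 5/1 mod 7. 1⁻¹ ≡ 1 (mod 7), so λ ≡ 5.
  x = λ² - 3 - 4 = 25 - 7 ≡ 4; y = λ·(3 - 4) - 5 ≡ 4. → (4, 4)
6P: (4, 4) + (4, 3): same x and y₁ ≡ -y₂, so the sum is ∞.
6P = ∞, so the order is 6.

6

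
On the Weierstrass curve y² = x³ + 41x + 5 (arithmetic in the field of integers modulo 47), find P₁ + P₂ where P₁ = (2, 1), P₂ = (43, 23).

(5, 10)

(2, 1) + (43, 23). λ = (23 - 1)/(43 - 2) ≡ 22/41 mod 47. 41⁻¹ ≡ 39 (mod 47), so λ ≡ 12.
  x = λ² - 2 - 43 = 144 - 45 ≡ 5; y = λ·(2 - 5) - 1 ≡ 10. → (5, 10)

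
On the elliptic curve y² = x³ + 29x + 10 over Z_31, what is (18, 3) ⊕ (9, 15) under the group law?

(18, 3) + (9, 15). λ = (15 - 3)/(9 - 18) ≡ 12/22 mod 31. 22⁻¹ ≡ 24 (mod 31) since 22·24 = 528 ≡ 1, so λ ≡ 9.
  x = λ² - 18 - 9 = 81 - 27 ≡ 23; y = λ·(18 - 23) - 3 ≡ 14. → (23, 14)

(23, 14)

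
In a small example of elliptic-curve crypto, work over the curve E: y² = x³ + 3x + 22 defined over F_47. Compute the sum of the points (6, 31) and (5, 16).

(26, 45)

(6, 31) + (5, 16). λ = (16 - 31)/(5 - 6) ≡ 32/46 mod 47. 46⁻¹ ≡ 46 (mod 47), so λ ≡ 15.
  x = λ² - 6 - 5 = 225 - 11 ≡ 26; y = λ·(6 - 26) - 31 ≡ 45. → (26, 45)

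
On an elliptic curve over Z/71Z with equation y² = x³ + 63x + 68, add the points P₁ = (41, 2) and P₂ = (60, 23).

(8, 27)

(41, 2) + (60, 23). λ = (23 - 2)/(60 - 41) ≡ 21/19 mod 71. 19⁻¹ ≡ 15 (mod 71) since 19·15 = 285 ≡ 1, so λ ≡ 31.
  x = λ² - 41 - 60 = 961 - 101 ≡ 8; y = λ·(41 - 8) - 2 ≡ 27. → (8, 27)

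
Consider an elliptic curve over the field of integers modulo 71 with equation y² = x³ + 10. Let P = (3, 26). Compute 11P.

(10, 4)

Repeated addition: build up to 11P.
2P: tangent at (3, 26): λ = (3·3² + 0)/(2·26) ≡ 27/52. 52⁻¹ ≡ 56 (mod 71), so λ ≡ 27·56 ≡ 21.
  x = λ² - 3 - 3 = 441 - 6 ≡ 9; y = λ·(3 - 9) - 26 ≡ 61. → (9, 61)
3P: (9, 61) + (3, 26). λ = (26 - 61)/(3 - 9) ≡ 36/65 mod 71. 65⁻¹ ≡ 59 (mod 71), so λ ≡ 65.
  x = λ² - 9 - 3 = 4225 - 12 ≡ 24; y = λ·(9 - 24) - 61 ≡ 29. → (24, 29)
4P: (24, 29) + (3, 26). λ = (26 - 29)/(3 - 24) ≡ 68/50 mod 71. 50⁻¹ ≡ 27 (mod 71), so λ ≡ 61.
  x = λ² - 24 - 3 = 3721 - 27 ≡ 2; y = λ·(24 - 2) - 29 ≡ 35. → (2, 35)
5P: (2, 35) + (3, 26). λ = (26 - 35)/(3 - 2) ≡ 62/1 mod 71. 1⁻¹ ≡ 1 (mod 71), so λ ≡ 62.
  x = λ² - 2 - 3 = 3844 - 5 ≡ 5; y = λ·(2 - 5) - 35 ≡ 63. → (5, 63)
6P: (5, 63) + (3, 26). λ = (26 - 63)/(3 - 5) ≡ 34/69 mod 71. 69⁻¹ ≡ 35 (mod 71), so λ ≡ 54.
  x = λ² - 5 - 3 = 2916 - 8 ≡ 68; y = λ·(5 - 68) - 63 ≡ 14. → (68, 14)
7P: (68, 14) + (3, 26). λ = (26 - 14)/(3 - 68) ≡ 12/6 mod 71. 6⁻¹ ≡ 12 (mod 71) since 6·12 = 72 ≡ 1, so λ ≡ 2.
  x = λ² - 68 - 3 = 4 - 71 ≡ 4; y = λ·(68 - 4) - 14 ≡ 43. → (4, 43)
8P: (4, 43) + (3, 26). λ = (26 - 43)/(3 - 4) ≡ 54/70 mod 71. 70⁻¹ ≡ 70 (mod 71), so λ ≡ 17.
  x = λ² - 4 - 3 = 289 - 7 ≡ 69; y = λ·(4 - 69) - 43 ≡ 59. → (69, 59)
9P: (69, 59) + (3, 26). λ = (26 - 59)/(3 - 69) ≡ 38/5 mod 71. 5⁻¹ ≡ 57 (mod 71), so λ ≡ 36.
  x = λ² - 69 - 3 = 1296 - 72 ≡ 17; y = λ·(69 - 17) - 59 ≡ 38. → (17, 38)
10P: (17, 38) + (3, 26). λ = (26 - 38)/(3 - 17) ≡ 59/57 mod 71. 57⁻¹ ≡ 5 (mod 71) since 57·5 = 285 ≡ 1, so λ ≡ 11.
  x = λ² - 17 - 3 = 121 - 20 ≡ 30; y = λ·(17 - 30) - 38 ≡ 32. → (30, 32)
11P: (30, 32) + (3, 26). λ = (26 - 32)/(3 - 30) ≡ 65/44 mod 71. 44⁻¹ ≡ 21 (mod 71), so λ ≡ 16.
  x = λ² - 30 - 3 = 256 - 33 ≡ 10; y = λ·(30 - 10) - 32 ≡ 4. → (10, 4)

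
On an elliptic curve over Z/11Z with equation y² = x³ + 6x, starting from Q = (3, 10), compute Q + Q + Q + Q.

Repeated addition: build up to 4Q.
2Q: tangent at (3, 10): λ = (3·3² + 6)/(2·10) ≡ 0/9. 9⁻¹ ≡ 5 (mod 11) since 9·5 = 45 ≡ 1, so λ ≡ 0·5 ≡ 0.
  x = λ² - 3 - 3 = 0 - 6 ≡ 5; y = λ·(3 - 5) - 10 ≡ 1. → (5, 1)
3Q: (5, 1) + (3, 10). λ = (10 - 1)/(3 - 5) ≡ 9/9 mod 11. 9⁻¹ ≡ 5 (mod 11) since 9·5 = 45 ≡ 1, so λ ≡ 1.
  x = λ² - 5 - 3 = 1 - 8 ≡ 4; y = λ·(5 - 4) - 1 ≡ 0. → (4, 0)
4Q: (4, 0) + (3, 10). λ = (10 - 0)/(3 - 4) ≡ 10/10 mod 11. 10⁻¹ ≡ 10 (mod 11), so λ ≡ 1.
  x = λ² - 4 - 3 = 1 - 7 ≡ 5; y = λ·(4 - 5) - 0 ≡ 10. → (5, 10)

(5, 10)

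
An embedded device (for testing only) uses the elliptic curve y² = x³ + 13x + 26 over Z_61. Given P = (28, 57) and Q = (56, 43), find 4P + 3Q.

(37, 46)

First 4P:
Double-and-add on 4 = (100)₂. Start with P = (28, 57) for the leading 1-bit.
double: tangent at (28, 57): λ = (3·28² + 13)/(2·57) ≡ 47/53. 53⁻¹ ≡ 38 (mod 61) since 53·38 = 2014 ≡ 1, so λ ≡ 47·38 ≡ 17.
  x = λ² - 28 - 28 = 289 - 56 ≡ 50; y = λ·(28 - 50) - 57 ≡ 57. → (50, 57)
double: tangent at (50, 57): λ = (3·50² + 13)/(2·57) ≡ 10/53. 53⁻¹ ≡ 38 (mod 61) since 53·38 = 2014 ≡ 1, so λ ≡ 10·38 ≡ 14.
  x = λ² - 50 - 50 = 196 - 100 ≡ 35; y = λ·(50 - 35) - 57 ≡ 31. → (35, 31)
4P = (35, 31).
Next 3Q:
Repeated addition: build up to 3Q.
2Q: tangent at (56, 43): λ = (3·56² + 13)/(2·43) ≡ 27/25. 25⁻¹ ≡ 22 (mod 61) since 25·22 = 550 ≡ 1, so λ ≡ 27·22 ≡ 45.
  x = λ² - 56 - 56 = 2025 - 112 ≡ 22; y = λ·(56 - 22) - 43 ≡ 23. → (22, 23)
3Q: (22, 23) + (56, 43). λ = (43 - 23)/(56 - 22) ≡ 20/34 mod 61. 34⁻¹ ≡ 9 (mod 61), so λ ≡ 58.
  x = λ² - 22 - 56 = 3364 - 78 ≡ 53; y = λ·(22 - 53) - 23 ≡ 9. → (53, 9)
3Q = (53, 9).
Finally 4P + 3Q:
(35, 31) + (53, 9). λ = (9 - 31)/(53 - 35) ≡ 39/18 mod 61. 18⁻¹ ≡ 17 (mod 61), so λ ≡ 53.
  x = λ² - 35 - 53 = 2809 - 88 ≡ 37; y = λ·(35 - 37) - 31 ≡ 46. → (37, 46)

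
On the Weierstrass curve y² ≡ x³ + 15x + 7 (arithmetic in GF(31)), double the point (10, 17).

tangent at (10, 17): λ = (3·10² + 15)/(2·17) ≡ 5/3. 3⁻¹ ≡ 21 (mod 31), so λ ≡ 5·21 ≡ 12.
  x = λ² - 10 - 10 = 144 - 20 ≡ 0; y = λ·(10 - 0) - 17 ≡ 10. → (0, 10)

(0, 10)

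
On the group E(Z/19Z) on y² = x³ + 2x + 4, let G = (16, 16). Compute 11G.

Double-and-add on 11 = (1011)₂. Start with G = (16, 16) for the leading 1-bit.
double: tangent at (16, 16): λ = (3·16² + 2)/(2·16) ≡ 10/13. 13⁻¹ ≡ 3 (mod 19) since 13·3 = 39 ≡ 1, so λ ≡ 10·3 ≡ 11.
  x = λ² - 16 - 16 = 121 - 32 ≡ 13; y = λ·(16 - 13) - 16 ≡ 17. → (13, 17)
double: tangent at (13, 17): λ = (3·13² + 2)/(2·17) ≡ 15/15. 15⁻¹ ≡ 14 (mod 19) since 15·14 = 210 ≡ 1, so λ ≡ 15·14 ≡ 1.
  x = λ² - 13 - 13 = 1 - 26 ≡ 13; y = λ·(13 - 13) - 17 ≡ 2. → (13, 2)
add G: (13, 2) + (16, 16). λ = (16 - 2)/(16 - 13) ≡ 14/3 mod 19. 3⁻¹ ≡ 13 (mod 19) since 3·13 = 39 ≡ 1, so λ ≡ 11.
  x = λ² - 13 - 16 = 121 - 29 ≡ 16; y = λ·(13 - 16) - 2 ≡ 3. → (16, 3)
double: tangent at (16, 3): λ = (3·16² + 2)/(2·3) ≡ 10/6. 6⁻¹ ≡ 16 (mod 19) since 6·16 = 96 ≡ 1, so λ ≡ 10·16 ≡ 8.
  x = λ² - 16 - 16 = 64 - 32 ≡ 13; y = λ·(16 - 13) - 3 ≡ 2. → (13, 2)
add G: (13, 2) + (16, 16). λ = (16 - 2)/(16 - 13) ≡ 14/3 mod 19. 3⁻¹ ≡ 13 (mod 19) since 3·13 = 39 ≡ 1, so λ ≡ 11.
  x = λ² - 13 - 16 = 121 - 29 ≡ 16; y = λ·(13 - 16) - 2 ≡ 3. → (16, 3)

(16, 3)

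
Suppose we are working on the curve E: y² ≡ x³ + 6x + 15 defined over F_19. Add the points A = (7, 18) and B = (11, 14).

(2, 15)

(7, 18) + (11, 14). λ = (14 - 18)/(11 - 7) ≡ 15/4 mod 19. 4⁻¹ ≡ 5 (mod 19), so λ ≡ 18.
  x = λ² - 7 - 11 = 324 - 18 ≡ 2; y = λ·(7 - 2) - 18 ≡ 15. → (2, 15)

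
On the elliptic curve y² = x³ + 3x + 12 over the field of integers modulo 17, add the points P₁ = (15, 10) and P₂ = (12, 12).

(15, 7)

(15, 10) + (12, 12). λ = (12 - 10)/(12 - 15) ≡ 2/14 mod 17. 14⁻¹ ≡ 11 (mod 17), so λ ≡ 5.
  x = λ² - 15 - 12 = 25 - 27 ≡ 15; y = λ·(15 - 15) - 10 ≡ 7. → (15, 7)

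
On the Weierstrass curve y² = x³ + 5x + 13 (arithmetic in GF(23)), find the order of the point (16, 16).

11

2P: tangent at (16, 16): λ = (3·16² + 5)/(2·16) ≡ 14/9. 9⁻¹ ≡ 18 (mod 23), so λ ≡ 14·18 ≡ 22.
  x = λ² - 16 - 16 = 484 - 32 ≡ 15; y = λ·(16 - 15) - 16 ≡ 6. → (15, 6)
3P: (15, 6) + (16, 16). λ = (16 - 6)/(16 - 15) ≡ 10/1 mod 23. 1⁻¹ ≡ 1 (mod 23) since 1·1 = 1 ≡ 1, so λ ≡ 10.
  x = λ² - 15 - 16 = 100 - 31 ≡ 0; y = λ·(15 - 0) - 6 ≡ 6. → (0, 6)
4P: (0, 6) + (16, 16). λ = (16 - 6)/(16 - 0) ≡ 10/16 mod 23. 16⁻¹ ≡ 13 (mod 23) since 16·13 = 208 ≡ 1, so λ ≡ 15.
  x = λ² - 0 - 16 = 225 - 16 ≡ 2; y = λ·(0 - 2) - 6 ≡ 10. → (2, 10)
5P: (2, 10) + (16, 16). λ = (16 - 10)/(16 - 2) ≡ 6/14 mod 23. 14⁻¹ ≡ 5 (mod 23) since 14·5 = 70 ≡ 1, so λ ≡ 7.
  x = λ² - 2 - 16 = 49 - 18 ≡ 8; y = λ·(2 - 8) - 10 ≡ 17. → (8, 17)
6P: (8, 17) + (16, 16). λ = (16 - 17)/(16 - 8) ≡ 22/8 mod 23. 8⁻¹ ≡ 3 (mod 23), so λ ≡ 20.
  x = λ² - 8 - 16 = 400 - 24 ≡ 8; y = λ·(8 - 8) - 17 ≡ 6. → (8, 6)
7P: (8, 6) + (16, 16). λ = (16 - 6)/(16 - 8) ≡ 10/8 mod 23. 8⁻¹ ≡ 3 (mod 23), so λ ≡ 7.
  x = λ² - 8 - 16 = 49 - 24 ≡ 2; y = λ·(8 - 2) - 6 ≡ 13. → (2, 13)
8P: (2, 13) + (16, 16). λ = (16 - 13)/(16 - 2) ≡ 3/14 mod 23. 14⁻¹ ≡ 5 (mod 23), so λ ≡ 15.
  x = λ² - 2 - 16 = 225 - 18 ≡ 0; y = λ·(2 - 0) - 13 ≡ 17. → (0, 17)
9P: (0, 17) + (16, 16). λ = (16 - 17)/(16 - 0) ≡ 22/16 mod 23. 16⁻¹ ≡ 13 (mod 23), so λ ≡ 10.
  x = λ² - 0 - 16 = 100 - 16 ≡ 15; y = λ·(0 - 15) - 17 ≡ 17. → (15, 17)
10P: (15, 17) + (16, 16). λ = (16 - 17)/(16 - 15) ≡ 22/1 mod 23. 1⁻¹ ≡ 1 (mod 23) since 1·1 = 1 ≡ 1, so λ ≡ 22.
  x = λ² - 15 - 16 = 484 - 31 ≡ 16; y = λ·(15 - 16) - 17 ≡ 7. → (16, 7)
11P: (16, 7) + (16, 16): same x and y₁ ≡ -y₂, so the sum is O.
11P = O, so the order is 11.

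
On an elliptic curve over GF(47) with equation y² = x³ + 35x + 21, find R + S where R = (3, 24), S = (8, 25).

(3, 24) + (8, 25). λ = (25 - 24)/(8 - 3) ≡ 1/5 mod 47. 5⁻¹ ≡ 19 (mod 47), so λ ≡ 19.
  x = λ² - 3 - 8 = 361 - 11 ≡ 21; y = λ·(3 - 21) - 24 ≡ 10. → (21, 10)

(21, 10)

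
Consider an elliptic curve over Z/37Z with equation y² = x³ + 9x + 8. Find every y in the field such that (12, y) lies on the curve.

x³ + 9x + 8 = 1844 ≡ 31 (mod 37).
31 is a non-residue mod 37; no y exists.

none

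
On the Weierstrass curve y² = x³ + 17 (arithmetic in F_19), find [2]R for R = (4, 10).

tangent at (4, 10): λ = (3·4² + 0)/(2·10) ≡ 10/1. 1⁻¹ ≡ 1 (mod 19) since 1·1 = 1 ≡ 1, so λ ≡ 10·1 ≡ 10.
  x = λ² - 4 - 4 = 100 - 8 ≡ 16; y = λ·(4 - 16) - 10 ≡ 3. → (16, 3)

(16, 3)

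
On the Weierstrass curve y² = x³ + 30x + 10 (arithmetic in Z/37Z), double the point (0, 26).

(4, 3)

tangent at (0, 26): λ = (3·0² + 30)/(2·26) ≡ 30/15. 15⁻¹ ≡ 5 (mod 37) since 15·5 = 75 ≡ 1, so λ ≡ 30·5 ≡ 2.
  x = λ² - 0 - 0 = 4 - 0 ≡ 4; y = λ·(0 - 4) - 26 ≡ 3. → (4, 3)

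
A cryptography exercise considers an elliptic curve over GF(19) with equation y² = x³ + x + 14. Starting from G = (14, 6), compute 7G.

(2, 9)

Repeated addition: build up to 7G.
2G: tangent at (14, 6): λ = (3·14² + 1)/(2·6) ≡ 0/12. 12⁻¹ ≡ 8 (mod 19) since 12·8 = 96 ≡ 1, so λ ≡ 0·8 ≡ 0.
  x = λ² - 14 - 14 = 0 - 28 ≡ 10; y = λ·(14 - 10) - 6 ≡ 13. → (10, 13)
3G: (10, 13) + (14, 6). λ = (6 - 13)/(14 - 10) ≡ 12/4 mod 19. 4⁻¹ ≡ 5 (mod 19) since 4·5 = 20 ≡ 1, so λ ≡ 3.
  x = λ² - 10 - 14 = 9 - 24 ≡ 4; y = λ·(10 - 4) - 13 ≡ 5. → (4, 5)
4G: (4, 5) + (14, 6). λ = (6 - 5)/(14 - 4) ≡ 1/10 mod 19. 10⁻¹ ≡ 2 (mod 19) since 10·2 = 20 ≡ 1, so λ ≡ 2.
  x = λ² - 4 - 14 = 4 - 18 ≡ 5; y = λ·(4 - 5) - 5 ≡ 12. → (5, 12)
5G: (5, 12) + (14, 6). λ = (6 - 12)/(14 - 5) ≡ 13/9 mod 19. 9⁻¹ ≡ 17 (mod 19), so λ ≡ 12.
  x = λ² - 5 - 14 = 144 - 19 ≡ 11; y = λ·(5 - 11) - 12 ≡ 11. → (11, 11)
6G: (11, 11) + (14, 6). λ = (6 - 11)/(14 - 11) ≡ 14/3 mod 19. 3⁻¹ ≡ 13 (mod 19) since 3·13 = 39 ≡ 1, so λ ≡ 11.
  x = λ² - 11 - 14 = 121 - 25 ≡ 1; y = λ·(11 - 1) - 11 ≡ 4. → (1, 4)
7G: (1, 4) + (14, 6). λ = (6 - 4)/(14 - 1) ≡ 2/13 mod 19. 13⁻¹ ≡ 3 (mod 19), so λ ≡ 6.
  x = λ² - 1 - 14 = 36 - 15 ≡ 2; y = λ·(1 - 2) - 4 ≡ 9. → (2, 9)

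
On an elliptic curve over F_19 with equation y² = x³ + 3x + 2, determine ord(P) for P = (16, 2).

8

2P: tangent at (16, 2): λ = (3·16² + 3)/(2·2) ≡ 11/4. 4⁻¹ ≡ 5 (mod 19), so λ ≡ 11·5 ≡ 17.
  x = λ² - 16 - 16 = 289 - 32 ≡ 10; y = λ·(16 - 10) - 2 ≡ 5. → (10, 5)
3P: (10, 5) + (16, 2). λ = (2 - 5)/(16 - 10) ≡ 16/6 mod 19. 6⁻¹ ≡ 16 (mod 19) since 6·16 = 96 ≡ 1, so λ ≡ 9.
  x = λ² - 10 - 16 = 81 - 26 ≡ 17; y = λ·(10 - 17) - 5 ≡ 8. → (17, 8)
4P: (17, 8) + (16, 2). λ = (2 - 8)/(16 - 17) ≡ 13/18 mod 19. 18⁻¹ ≡ 18 (mod 19) since 18·18 = 324 ≡ 1, so λ ≡ 6.
  x = λ² - 17 - 16 = 36 - 33 ≡ 3; y = λ·(17 - 3) - 8 ≡ 0. → (3, 0)
5P: (3, 0) + (16, 2). λ = (2 - 0)/(16 - 3) ≡ 2/13 mod 19. 13⁻¹ ≡ 3 (mod 19), so λ ≡ 6.
  x = λ² - 3 - 16 = 36 - 19 ≡ 17; y = λ·(3 - 17) - 0 ≡ 11. → (17, 11)
6P: (17, 11) + (16, 2). λ = (2 - 11)/(16 - 17) ≡ 10/18 mod 19. 18⁻¹ ≡ 18 (mod 19) since 18·18 = 324 ≡ 1, so λ ≡ 9.
  x = λ² - 17 - 16 = 81 - 33 ≡ 10; y = λ·(17 - 10) - 11 ≡ 14. → (10, 14)
7P: (10, 14) + (16, 2). λ = (2 - 14)/(16 - 10) ≡ 7/6 mod 19. 6⁻¹ ≡ 16 (mod 19) since 6·16 = 96 ≡ 1, so λ ≡ 17.
  x = λ² - 10 - 16 = 289 - 26 ≡ 16; y = λ·(10 - 16) - 14 ≡ 17. → (16, 17)
8P: (16, 17) + (16, 2): same x and y₁ ≡ -y₂, so the sum is the point at infinity.
8P = the point at infinity, so the order is 8.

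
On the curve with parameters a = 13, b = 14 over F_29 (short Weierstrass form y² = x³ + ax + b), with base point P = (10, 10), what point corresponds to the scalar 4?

Repeated addition: build up to 4P.
2P: tangent at (10, 10): λ = (3·10² + 13)/(2·10) ≡ 23/20. 20⁻¹ ≡ 16 (mod 29) since 20·16 = 320 ≡ 1, so λ ≡ 23·16 ≡ 20.
  x = λ² - 10 - 10 = 400 - 20 ≡ 3; y = λ·(10 - 3) - 10 ≡ 14. → (3, 14)
3P: (3, 14) + (10, 10). λ = (10 - 14)/(10 - 3) ≡ 25/7 mod 29. 7⁻¹ ≡ 25 (mod 29), so λ ≡ 16.
  x = λ² - 3 - 10 = 256 - 13 ≡ 11; y = λ·(3 - 11) - 14 ≡ 3. → (11, 3)
4P: (11, 3) + (10, 10). λ = (10 - 3)/(10 - 11) ≡ 7/28 mod 29. 28⁻¹ ≡ 28 (mod 29), so λ ≡ 22.
  x = λ² - 11 - 10 = 484 - 21 ≡ 28; y = λ·(11 - 28) - 3 ≡ 0. → (28, 0)

(28, 0)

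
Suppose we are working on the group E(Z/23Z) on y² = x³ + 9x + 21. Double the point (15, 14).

(11, 18)

tangent at (15, 14): λ = (3·15² + 9)/(2·14) ≡ 17/5. 5⁻¹ ≡ 14 (mod 23), so λ ≡ 17·14 ≡ 8.
  x = λ² - 15 - 15 = 64 - 30 ≡ 11; y = λ·(15 - 11) - 14 ≡ 18. → (11, 18)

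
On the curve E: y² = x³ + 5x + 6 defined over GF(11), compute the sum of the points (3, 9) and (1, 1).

(3, 9) + (1, 1). λ = (1 - 9)/(1 - 3) ≡ 3/9 mod 11. 9⁻¹ ≡ 5 (mod 11), so λ ≡ 4.
  x = λ² - 3 - 1 = 16 - 4 ≡ 1; y = λ·(3 - 1) - 9 ≡ 10. → (1, 10)

(1, 10)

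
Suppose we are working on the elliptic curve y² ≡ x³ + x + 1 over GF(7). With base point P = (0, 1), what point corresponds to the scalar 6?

Double-and-add on 6 = (110)₂. Start with P = (0, 1) for the leading 1-bit.
double: tangent at (0, 1): λ = (3·0² + 1)/(2·1) ≡ 1/2. 2⁻¹ ≡ 4 (mod 7) since 2·4 = 8 ≡ 1, so λ ≡ 1·4 ≡ 4.
  x = λ² - 0 - 0 = 16 - 0 ≡ 2; y = λ·(0 - 2) - 1 ≡ 5. → (2, 5)
add P: (2, 5) + (0, 1). λ = (1 - 5)/(0 - 2) ≡ 3/5 mod 7. 5⁻¹ ≡ 3 (mod 7), so λ ≡ 2.
  x = λ² - 2 - 0 = 4 - 2 ≡ 2; y = λ·(2 - 2) - 5 ≡ 2. → (2, 2)
double: tangent at (2, 2): λ = (3·2² + 1)/(2·2) ≡ 6/4. 4⁻¹ ≡ 2 (mod 7), so λ ≡ 6·2 ≡ 5.
  x = λ² - 2 - 2 = 25 - 4 ≡ 0; y = λ·(2 - 0) - 2 ≡ 1. → (0, 1)

(0, 1)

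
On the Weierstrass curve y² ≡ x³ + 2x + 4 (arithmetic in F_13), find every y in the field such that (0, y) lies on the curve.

x³ + 2x + 4 = 4 ≡ 4 (mod 13).
Square roots of 4 mod 13: 2 and 11 (since 2² = 4 ≡ 4).

2, 11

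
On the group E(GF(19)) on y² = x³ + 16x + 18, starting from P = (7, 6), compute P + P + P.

Repeated addition: build up to 3P.
2P: tangent at (7, 6): λ = (3·7² + 16)/(2·6) ≡ 11/12. 12⁻¹ ≡ 8 (mod 19) since 12·8 = 96 ≡ 1, so λ ≡ 11·8 ≡ 12.
  x = λ² - 7 - 7 = 144 - 14 ≡ 16; y = λ·(7 - 16) - 6 ≡ 0. → (16, 0)
3P: (16, 0) + (7, 6). λ = (6 - 0)/(7 - 16) ≡ 6/10 mod 19. 10⁻¹ ≡ 2 (mod 19), so λ ≡ 12.
  x = λ² - 16 - 7 = 144 - 23 ≡ 7; y = λ·(16 - 7) - 0 ≡ 13. → (7, 13)

(7, 13)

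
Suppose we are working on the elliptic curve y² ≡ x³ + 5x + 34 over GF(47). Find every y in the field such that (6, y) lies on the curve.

none

x³ + 5x + 34 = 280 ≡ 45 (mod 47).
45 is a non-residue mod 47; no y exists.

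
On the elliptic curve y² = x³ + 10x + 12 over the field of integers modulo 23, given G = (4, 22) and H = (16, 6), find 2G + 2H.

First 2G:
Repeated addition: build up to 2G.
2G: tangent at (4, 22): λ = (3·4² + 10)/(2·22) ≡ 12/21. 21⁻¹ ≡ 11 (mod 23), so λ ≡ 12·11 ≡ 17.
  x = λ² - 4 - 4 = 289 - 8 ≡ 5; y = λ·(4 - 5) - 22 ≡ 7. → (5, 7)
2G = (5, 7).
Next 2H:
Repeated addition: build up to 2H.
2H: tangent at (16, 6): λ = (3·16² + 10)/(2·6) ≡ 19/12. 12⁻¹ ≡ 2 (mod 23), so λ ≡ 19·2 ≡ 15.
  x = λ² - 16 - 16 = 225 - 32 ≡ 9; y = λ·(16 - 9) - 6 ≡ 7. → (9, 7)
2H = (9, 7).
Finally 2G + 2H:
(5, 7) + (9, 7). λ = (7 - 7)/(9 - 5) ≡ 0/4 mod 23. 4⁻¹ ≡ 6 (mod 23) since 4·6 = 24 ≡ 1, so λ ≡ 0.
  x = λ² - 5 - 9 = 0 - 14 ≡ 9; y = λ·(5 - 9) - 7 ≡ 16. → (9, 16)

(9, 16)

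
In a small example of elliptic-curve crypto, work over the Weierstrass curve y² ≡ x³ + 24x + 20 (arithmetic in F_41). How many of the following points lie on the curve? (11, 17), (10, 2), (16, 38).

0

(11, 17): 17² ≡ 2, rhs ≡ 16 → off.
(10, 2): 2² ≡ 4, rhs ≡ 30 → off.
(16, 38): 38² ≡ 9, rhs ≡ 31 → off.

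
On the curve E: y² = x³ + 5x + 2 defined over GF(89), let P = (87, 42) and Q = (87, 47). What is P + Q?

O

The two points share x = 87 and their y-coordinates satisfy 42 + 47 ≡ 0 (mod 89), so they are inverses. Their sum is O.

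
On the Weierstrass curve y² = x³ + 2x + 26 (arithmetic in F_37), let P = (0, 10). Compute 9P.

Double-and-add on 9 = (1001)₂. Start with P = (0, 10) for the leading 1-bit.
double: tangent at (0, 10): λ = (3·0² + 2)/(2·10) ≡ 2/20. 20⁻¹ ≡ 13 (mod 37), so λ ≡ 2·13 ≡ 26.
  x = λ² - 0 - 0 = 676 - 0 ≡ 10; y = λ·(0 - 10) - 10 ≡ 26. → (10, 26)
double: tangent at (10, 26): λ = (3·10² + 2)/(2·26) ≡ 6/15. 15⁻¹ ≡ 5 (mod 37), so λ ≡ 6·5 ≡ 30.
  x = λ² - 10 - 10 = 900 - 20 ≡ 29; y = λ·(10 - 29) - 26 ≡ 33. → (29, 33)
double: tangent at (29, 33): λ = (3·29² + 2)/(2·33) ≡ 9/29. 29⁻¹ ≡ 23 (mod 37), so λ ≡ 9·23 ≡ 22.
  x = λ² - 29 - 29 = 484 - 58 ≡ 19; y = λ·(29 - 19) - 33 ≡ 2. → (19, 2)
add P: (19, 2) + (0, 10). λ = (10 - 2)/(0 - 19) ≡ 8/18 mod 37. 18⁻¹ ≡ 35 (mod 37) since 18·35 = 630 ≡ 1, so λ ≡ 21.
  x = λ² - 19 - 0 = 441 - 19 ≡ 15; y = λ·(19 - 15) - 2 ≡ 8. → (15, 8)

(15, 8)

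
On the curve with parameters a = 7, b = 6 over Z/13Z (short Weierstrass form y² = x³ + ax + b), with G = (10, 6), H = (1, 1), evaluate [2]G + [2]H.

(11, 7)

First 2G:
Repeated addition: build up to 2G.
2G: tangent at (10, 6): λ = (3·10² + 7)/(2·6) ≡ 8/12. 12⁻¹ ≡ 12 (mod 13), so λ ≡ 8·12 ≡ 5.
  x = λ² - 10 - 10 = 25 - 20 ≡ 5; y = λ·(10 - 5) - 6 ≡ 6. → (5, 6)
2G = (5, 6).
Next 2H:
Repeated addition: build up to 2H.
2H: tangent at (1, 1): λ = (3·1² + 7)/(2·1) ≡ 10/2. 2⁻¹ ≡ 7 (mod 13), so λ ≡ 10·7 ≡ 5.
  x = λ² - 1 - 1 = 25 - 2 ≡ 10; y = λ·(1 - 10) - 1 ≡ 6. → (10, 6)
2H = (10, 6).
Finally 2G + 2H:
(5, 6) + (10, 6). λ = (6 - 6)/(10 - 5) ≡ 0/5 mod 13. 5⁻¹ ≡ 8 (mod 13) since 5·8 = 40 ≡ 1, so λ ≡ 0.
  x = λ² - 5 - 10 = 0 - 15 ≡ 11; y = λ·(5 - 11) - 6 ≡ 7. → (11, 7)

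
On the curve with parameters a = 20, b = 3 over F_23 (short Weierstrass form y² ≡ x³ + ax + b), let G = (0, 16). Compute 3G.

(21, 22)

Repeated addition: build up to 3G.
2G: tangent at (0, 16): λ = (3·0² + 20)/(2·16) ≡ 20/9. 9⁻¹ ≡ 18 (mod 23), so λ ≡ 20·18 ≡ 15.
  x = λ² - 0 - 0 = 225 - 0 ≡ 18; y = λ·(0 - 18) - 16 ≡ 13. → (18, 13)
3G: (18, 13) + (0, 16). λ = (16 - 13)/(0 - 18) ≡ 3/5 mod 23. 5⁻¹ ≡ 14 (mod 23), so λ ≡ 19.
  x = λ² - 18 - 0 = 361 - 18 ≡ 21; y = λ·(18 - 21) - 13 ≡ 22. → (21, 22)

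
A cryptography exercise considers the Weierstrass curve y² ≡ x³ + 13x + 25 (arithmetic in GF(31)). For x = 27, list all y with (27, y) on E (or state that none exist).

8, 23

x³ + 13x + 25 = 20059 ≡ 2 (mod 31).
Square roots of 2 mod 31: 8 and 23 (since 8² = 64 ≡ 2).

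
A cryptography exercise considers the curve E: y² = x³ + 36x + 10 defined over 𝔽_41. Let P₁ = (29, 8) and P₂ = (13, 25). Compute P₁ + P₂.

(32, 8)

(29, 8) + (13, 25). λ = (25 - 8)/(13 - 29) ≡ 17/25 mod 41. 25⁻¹ ≡ 23 (mod 41) since 25·23 = 575 ≡ 1, so λ ≡ 22.
  x = λ² - 29 - 13 = 484 - 42 ≡ 32; y = λ·(29 - 32) - 8 ≡ 8. → (32, 8)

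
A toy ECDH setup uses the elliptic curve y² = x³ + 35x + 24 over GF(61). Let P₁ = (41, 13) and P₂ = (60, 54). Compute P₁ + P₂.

(41, 13) + (60, 54). λ = (54 - 13)/(60 - 41) ≡ 41/19 mod 61. 19⁻¹ ≡ 45 (mod 61), so λ ≡ 15.
  x = λ² - 41 - 60 = 225 - 101 ≡ 2; y = λ·(41 - 2) - 13 ≡ 23. → (2, 23)

(2, 23)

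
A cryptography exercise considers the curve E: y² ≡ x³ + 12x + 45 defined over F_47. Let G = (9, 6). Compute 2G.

tangent at (9, 6): λ = (3·9² + 12)/(2·6) ≡ 20/12. 12⁻¹ ≡ 4 (mod 47) since 12·4 = 48 ≡ 1, so λ ≡ 20·4 ≡ 33.
  x = λ² - 9 - 9 = 1089 - 18 ≡ 37; y = λ·(9 - 37) - 6 ≡ 10. → (37, 10)

(37, 10)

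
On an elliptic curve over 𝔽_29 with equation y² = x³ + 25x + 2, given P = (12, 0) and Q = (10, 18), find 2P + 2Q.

First 2P:
Repeated addition: build up to 2P.
2P: (12, 0) + (12, 0): same x and y₁ ≡ -y₂, so the sum is O.
2P = O.
Next 2Q:
Repeated addition: build up to 2Q.
2Q: tangent at (10, 18): λ = (3·10² + 25)/(2·18) ≡ 6/7. 7⁻¹ ≡ 25 (mod 29), so λ ≡ 6·25 ≡ 5.
  x = λ² - 10 - 10 = 25 - 20 ≡ 5; y = λ·(10 - 5) - 18 ≡ 7. → (5, 7)
2Q = (5, 7).
Finally 2P + 2Q:
O + (5, 7) = (5, 7) (identity).

(5, 7)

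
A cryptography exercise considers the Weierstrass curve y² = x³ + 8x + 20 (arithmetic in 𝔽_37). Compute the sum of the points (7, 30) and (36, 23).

(15, 0)

(7, 30) + (36, 23). λ = (23 - 30)/(36 - 7) ≡ 30/29 mod 37. 29⁻¹ ≡ 23 (mod 37), so λ ≡ 24.
  x = λ² - 7 - 36 = 576 - 43 ≡ 15; y = λ·(7 - 15) - 30 ≡ 0. → (15, 0)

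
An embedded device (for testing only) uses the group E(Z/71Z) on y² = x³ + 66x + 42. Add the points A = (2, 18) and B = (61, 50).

(23, 38)

(2, 18) + (61, 50). λ = (50 - 18)/(61 - 2) ≡ 32/59 mod 71. 59⁻¹ ≡ 65 (mod 71) since 59·65 = 3835 ≡ 1, so λ ≡ 21.
  x = λ² - 2 - 61 = 441 - 63 ≡ 23; y = λ·(2 - 23) - 18 ≡ 38. → (23, 38)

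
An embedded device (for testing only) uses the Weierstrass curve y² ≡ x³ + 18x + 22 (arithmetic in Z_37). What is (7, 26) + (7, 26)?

tangent at (7, 26): λ = (3·7² + 18)/(2·26) ≡ 17/15. 15⁻¹ ≡ 5 (mod 37) since 15·5 = 75 ≡ 1, so λ ≡ 17·5 ≡ 11.
  x = λ² - 7 - 7 = 121 - 14 ≡ 33; y = λ·(7 - 33) - 26 ≡ 21. → (33, 21)

(33, 21)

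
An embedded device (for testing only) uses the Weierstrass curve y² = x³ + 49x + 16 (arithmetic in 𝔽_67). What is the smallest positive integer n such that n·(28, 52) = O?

2P: tangent at (28, 52): λ = (3·28² + 49)/(2·52) ≡ 56/37. 37⁻¹ ≡ 29 (mod 67) since 37·29 = 1073 ≡ 1, so λ ≡ 56·29 ≡ 16.
  x = λ² - 28 - 28 = 256 - 56 ≡ 66; y = λ·(28 - 66) - 52 ≡ 10. → (66, 10)
3P: (66, 10) + (28, 52). λ = (52 - 10)/(28 - 66) ≡ 42/29 mod 67. 29⁻¹ ≡ 37 (mod 67) since 29·37 = 1073 ≡ 1, so λ ≡ 13.
  x = λ² - 66 - 28 = 169 - 94 ≡ 8; y = λ·(66 - 8) - 10 ≡ 7. → (8, 7)
4P: (8, 7) + (28, 52). λ = (52 - 7)/(28 - 8) ≡ 45/20 mod 67. 20⁻¹ ≡ 57 (mod 67) since 20·57 = 1140 ≡ 1, so λ ≡ 19.
  x = λ² - 8 - 28 = 361 - 36 ≡ 57; y = λ·(8 - 57) - 7 ≡ 0. → (57, 0)
5P: (57, 0) + (28, 52). λ = (52 - 0)/(28 - 57) ≡ 52/38 mod 67. 38⁻¹ ≡ 30 (mod 67), so λ ≡ 19.
  x = λ² - 57 - 28 = 361 - 85 ≡ 8; y = λ·(57 - 8) - 0 ≡ 60. → (8, 60)
6P: (8, 60) + (28, 52). λ = (52 - 60)/(28 - 8) ≡ 59/20 mod 67. 20⁻¹ ≡ 57 (mod 67), so λ ≡ 13.
  x = λ² - 8 - 28 = 169 - 36 ≡ 66; y = λ·(8 - 66) - 60 ≡ 57. → (66, 57)
7P: (66, 57) + (28, 52). λ = (52 - 57)/(28 - 66) ≡ 62/29 mod 67. 29⁻¹ ≡ 37 (mod 67), so λ ≡ 16.
  x = λ² - 66 - 28 = 256 - 94 ≡ 28; y = λ·(66 - 28) - 57 ≡ 15. → (28, 15)
8P: (28, 15) + (28, 52): same x and y₁ ≡ -y₂, so the sum is O.
8P = O, so the order is 8.

8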